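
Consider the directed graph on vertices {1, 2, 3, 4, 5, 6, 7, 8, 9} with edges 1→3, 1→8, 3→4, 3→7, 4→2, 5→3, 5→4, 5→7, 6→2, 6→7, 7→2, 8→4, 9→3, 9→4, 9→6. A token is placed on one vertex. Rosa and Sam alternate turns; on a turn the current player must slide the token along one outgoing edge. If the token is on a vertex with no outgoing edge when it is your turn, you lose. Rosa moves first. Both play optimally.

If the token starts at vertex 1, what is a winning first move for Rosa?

Move to 8.

Positions with no move are L. A position that does have a move is losing for the player to move precisely when every available move leads to a winning position for the opponent. Fill in the labels:
Every edge goes from a vertex to one that appears earlier in the order 2, 4, 7, 3, 8, 5, 1, 6, 9, so processing vertices in that order labels each vertex after all of its successors.
2: no outgoing edge → L
4: can move to 2, which is L ⇒ W
7: can move to 2, which is L ⇒ W
3: moves to 7(W), 4(W); every one is W ⇒ L
8: the only move is to 4(W), a W ⇒ L
5: can move to 3, which is L ⇒ W
1: can move to 8, which is L ⇒ W
6: can move to 2, which is L ⇒ W
9: can move to 3, which is L ⇒ W
From 1, the L positions reachable in one move are: 8, 3. Any move reaching one of these is winning.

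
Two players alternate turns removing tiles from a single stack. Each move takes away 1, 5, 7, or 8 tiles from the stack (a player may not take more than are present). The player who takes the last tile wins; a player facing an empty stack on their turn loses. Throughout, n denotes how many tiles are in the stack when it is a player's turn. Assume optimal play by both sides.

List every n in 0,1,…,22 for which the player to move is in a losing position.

Positions with no move are L. A position that does have a move is losing for the player to move precisely when every available move leads to a winning position for the opponent. Fill in the labels:
n=0: no move → L
n=1: W (go to 0, an L position)
n=2: L (sole option 1(W) is W)
n=3: W (go to 2, an L position)
n=4: L (sole option 3(W) is W)
n=5: W (go to 4, an L position)
n=6: L (options 5(W), 1(W) are all W)
n=7: W (go to 6, an L position)
n=8: W (go to 0, an L position)
n=9: W (go to 4, an L position)
n=10: W (go to 2, an L position)
n=11: W (go to 6, an L position)
n=12: W (go to 4, an L position)
n=13: W (go to 6, an L position)
n=14: W (go to 6, an L position)
n=15: L (options 14(W), 10(W), 8(W), 7(W) are all W)
n=16: W (go to 15, an L position)
n=17: L (options 16(W), 12(W), 10(W), 9(W) are all W)
n=18: W (go to 17, an L position)
n=19: L (options 18(W), 14(W), 12(W), 11(W) are all W)
n=20: W (go to 19, an L position)
n=21: L (options 20(W), 16(W), 14(W), 13(W) are all W)
n=22: W (go to 21, an L position)
Reading off the rows marked L gives the requested list; there are 8 such values of n.

0, 2, 4, 6, 15, 17, 19, 21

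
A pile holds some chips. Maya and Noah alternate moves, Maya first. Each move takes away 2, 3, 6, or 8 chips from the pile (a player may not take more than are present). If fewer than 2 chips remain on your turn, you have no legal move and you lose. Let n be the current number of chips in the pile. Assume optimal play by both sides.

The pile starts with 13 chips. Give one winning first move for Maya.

Remove 3, leaving 10.

Compute win/loss labels from the base case upward. A position with no move is L. Any other position is W if it can reach an L in one move, else L.
n=0: no move → L
n=1: no move → L
n=2: can move to 0, which is L ⇒ W
n=3: can move to 1, which is L ⇒ W
n=4: can move to 1, which is L ⇒ W
n=5: moves to 3(W), 2(W); every one is W ⇒ L
n=6: can move to 0, which is L ⇒ W
n=7: can move to 5, which is L ⇒ W
n=8: can move to 5, which is L ⇒ W
n=9: can move to 1, which is L ⇒ W
n=10: moves to 8(W), 7(W), 4(W), 2(W); every one is W ⇒ L
n=11: can move to 5, which is L ⇒ W
n=12: can move to 10, which is L ⇒ W
n=13: can move to 10, which is L ⇒ W
From 13, the L positions reachable in one move are: 10, 5. Any move reaching one of these is winning.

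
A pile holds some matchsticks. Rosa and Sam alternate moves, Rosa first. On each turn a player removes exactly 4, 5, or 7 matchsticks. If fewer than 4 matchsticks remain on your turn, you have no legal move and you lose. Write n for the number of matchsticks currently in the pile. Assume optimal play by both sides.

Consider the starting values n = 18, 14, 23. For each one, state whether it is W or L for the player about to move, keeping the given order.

18: W, 14: L, 23: L

Compute win/loss labels from the base case upward. A position with no move is L. Any other position is W if it can reach an L in one move, else L.
n=0: no move → L
n=1: no move → L
n=2: no move → L
n=3: no move → L
n=4: W (go to 0, an L position)
n=5: W (go to 1, an L position)
n=6: W (go to 2, an L position)
n=7: W (go to 3, an L position)
n=8: W (go to 3, an L position)
n=9: W (go to 2, an L position)
n=10: W (go to 3, an L position)
n=11: L (options 7(W), 6(W), 4(W) are all W)
n=12: L (options 8(W), 7(W), 5(W) are all W)
n=13: L (options 9(W), 8(W), 6(W) are all W)
n=14: L (options 10(W), 9(W), 7(W) are all W)
n=15: W (go to 11, an L position)
n=16: W (go to 12, an L position)
n=17: W (go to 13, an L position)
n=18: W (go to 14, an L position)
n=19: W (go to 14, an L position)
n=20: W (go to 13, an L position)
n=21: W (go to 14, an L position)
n=22: L (options 18(W), 17(W), 15(W) are all W)
n=23: L (options 19(W), 18(W), 16(W) are all W)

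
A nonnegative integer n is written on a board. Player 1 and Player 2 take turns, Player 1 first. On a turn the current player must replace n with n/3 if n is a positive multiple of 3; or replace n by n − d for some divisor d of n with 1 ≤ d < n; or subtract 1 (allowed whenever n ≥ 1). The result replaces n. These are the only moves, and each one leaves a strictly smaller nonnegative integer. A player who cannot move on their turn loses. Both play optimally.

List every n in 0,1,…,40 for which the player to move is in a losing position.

0, 2, 5, 7, 9, 11, 13, 16, 19, 23, 25, 28, 31, 34, 37, 40

Classify positions by backward induction: terminal positions (no move available) are L. From any other position, the mover wins iff some move reaches an L.
n=0: no move → L
n=1: can move to 0, which is L ⇒ W
n=2: the only move is to 1(W), a W ⇒ L
n=3: can move to 2, which is L ⇒ W
n=4: can move to 2, which is L ⇒ W
n=5: the only move is to 4(W), a W ⇒ L
n=6: can move to 2, which is L ⇒ W
n=7: the only move is to 6(W), a W ⇒ L
n=8: can move to 7, which is L ⇒ W
n=9: moves to 3(W), 6(W), 8(W); every one is W ⇒ L
n=10: can move to 5, which is L ⇒ W
n=11: the only move is to 10(W), a W ⇒ L
n=12: can move to 9, which is L ⇒ W
n=13: the only move is to 12(W), a W ⇒ L
n=14: can move to 7, which is L ⇒ W
n=15: can move to 5, which is L ⇒ W
n=16: moves to 8(W), 12(W), 14(W), 15(W); every one is W ⇒ L
n=17: can move to 16, which is L ⇒ W
n=18: can move to 9, which is L ⇒ W
n=19: the only move is to 18(W), a W ⇒ L
n=20: can move to 16, which is L ⇒ W
n=21: can move to 7, which is L ⇒ W
n=22: can move to 11, which is L ⇒ W
n=23: the only move is to 22(W), a W ⇒ L
n=24: can move to 16, which is L ⇒ W
n=25: moves to 20(W), 24(W); every one is W ⇒ L
n=26: can move to 13, which is L ⇒ W
n=27: can move to 9, which is L ⇒ W
n=28: moves to 14(W), 21(W), 24(W), 26(W), 27(W); every one is W ⇒ L
n=29: can move to 28, which is L ⇒ W
n=30: can move to 25, which is L ⇒ W
n=31: the only move is to 30(W), a W ⇒ L
n=32: can move to 16, which is L ⇒ W
n=33: can move to 11, which is L ⇒ W
n=34: moves to 17(W), 32(W), 33(W); every one is W ⇒ L
n=35: can move to 28, which is L ⇒ W
n=36: can move to 34, which is L ⇒ W
n=37: the only move is to 36(W), a W ⇒ L
n=38: can move to 19, which is L ⇒ W
n=39: can move to 13, which is L ⇒ W
n=40: moves to 20(W), 30(W), 32(W), 35(W), 36(W), 38(W), 39(W); every one is W ⇒ L
The losing starting values of n are exactly the entries labelled L in this table (16 of them).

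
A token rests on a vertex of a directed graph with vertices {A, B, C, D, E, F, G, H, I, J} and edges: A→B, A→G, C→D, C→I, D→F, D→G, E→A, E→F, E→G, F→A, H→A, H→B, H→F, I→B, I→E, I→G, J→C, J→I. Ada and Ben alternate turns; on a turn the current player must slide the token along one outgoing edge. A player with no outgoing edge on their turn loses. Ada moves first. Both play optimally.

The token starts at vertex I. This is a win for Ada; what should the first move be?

Move to G.

Work bottom-up. With no move the player to move loses. Otherwise the position is W if at least one move leads to an L position for the opponent, and L if every move leads to a W.
Every edge goes from a vertex to one that appears earlier in the order B, G, A, F, E, D, I, C, J, H, so processing vertices in that order labels each vertex after all of its successors.
B: no outgoing edge → L
G: no outgoing edge → L
A: →G(L), so W
F: →A(W) only, which is W, so L
E: →F(L), so W
D: →F(L), so W
I: →G(L), so W
C: →I(W), D(W) — all W, so L
J: →C(L), so W
H: →F(L), so W
From I, the L positions reachable in one move are: G, B. Any move reaching one of these is winning.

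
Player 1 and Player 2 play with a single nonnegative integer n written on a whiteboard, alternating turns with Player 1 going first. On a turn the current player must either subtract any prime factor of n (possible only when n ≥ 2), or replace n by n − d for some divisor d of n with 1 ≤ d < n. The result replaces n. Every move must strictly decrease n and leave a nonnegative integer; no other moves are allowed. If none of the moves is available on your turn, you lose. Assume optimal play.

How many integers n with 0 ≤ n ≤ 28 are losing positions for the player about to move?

Work bottom-up. With no move the player to move loses. Otherwise the position is W if at least one move leads to an L position for the opponent, and L if every move leads to a W.
n=0: no move → L
n=1: no move → L
n=2: can move to 0, which is L ⇒ W
n=3: can move to 0, which is L ⇒ W
n=4: moves to 2(W), 3(W); every one is W ⇒ L
n=5: can move to 0, which is L ⇒ W
n=6: can move to 4, which is L ⇒ W
n=7: can move to 0, which is L ⇒ W
n=8: can move to 4, which is L ⇒ W
n=9: moves to 6(W), 8(W); every one is W ⇒ L
n=10: can move to 9, which is L ⇒ W
n=11: can move to 0, which is L ⇒ W
n=12: can move to 9, which is L ⇒ W
n=13: can move to 0, which is L ⇒ W
n=14: moves to 7(W), 12(W), 13(W); every one is W ⇒ L
n=15: can move to 14, which is L ⇒ W
n=16: can move to 14, which is L ⇒ W
n=17: can move to 0, which is L ⇒ W
n=18: can move to 9, which is L ⇒ W
n=19: can move to 0, which is L ⇒ W
n=20: moves to 10(W), 15(W), 16(W), 18(W), 19(W); every one is W ⇒ L
n=21: can move to 14, which is L ⇒ W
n=22: can move to 20, which is L ⇒ W
n=23: can move to 0, which is L ⇒ W
n=24: can move to 20, which is L ⇒ W
n=25: can move to 20, which is L ⇒ W
n=26: moves to 13(W), 24(W), 25(W); every one is W ⇒ L
n=27: can move to 26, which is L ⇒ W
n=28: can move to 14, which is L ⇒ W
L entries with 0 ≤ n ≤ 28: n = 0, 1, 4, 9, 14, 20, 26; that makes 7.

7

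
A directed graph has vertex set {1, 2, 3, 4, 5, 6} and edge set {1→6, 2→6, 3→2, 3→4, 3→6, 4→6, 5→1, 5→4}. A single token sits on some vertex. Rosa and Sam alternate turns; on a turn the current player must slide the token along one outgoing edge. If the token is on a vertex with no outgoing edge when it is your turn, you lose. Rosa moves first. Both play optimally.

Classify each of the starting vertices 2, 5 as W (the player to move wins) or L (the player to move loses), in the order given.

Label each position W (a win for the player to move) or L (a loss). A position with no legal move is L; any other position is W exactly when some move reaches an L, and L when every move reaches a W.
Every edge goes from a vertex to one that appears earlier in the order 6, 2, 4, 3, 1, 5, so processing vertices in that order labels each vertex after all of its successors.
6: no outgoing edge → L
2: →6(L), so W
4: →6(L), so W
3: →6(L), so W
1: →6(L), so W
5: →1(W), 4(W) — all W, so L

2: W, 5: L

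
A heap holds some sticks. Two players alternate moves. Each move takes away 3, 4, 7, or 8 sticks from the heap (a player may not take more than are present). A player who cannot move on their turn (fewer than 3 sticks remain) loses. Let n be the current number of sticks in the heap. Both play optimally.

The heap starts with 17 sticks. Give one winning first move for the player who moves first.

Remove 4, leaving 13.

Build the W/L table. Terminal = L. A non-terminal position is W if it has a move to some L; otherwise it is L.
n=0: no move → L
n=1: no move → L
n=2: no move → L
n=3: →0(L), so W
n=4: →1(L), so W
n=5: →2(L), so W
n=6: →2(L), so W
n=7: →0(L), so W
n=8: →1(L), so W
n=9: →2(L), so W
n=10: →2(L), so W
n=11: →8(W), 7(W), 4(W), 3(W) — all W, so L
n=12: →9(W), 8(W), 5(W), 4(W) — all W, so L
n=13: →10(W), 9(W), 6(W), 5(W) — all W, so L
n=14: →11(L), so W
n=15: →12(L), so W
n=16: →13(L), so W
n=17: →13(L), so W
From 17, the L positions reachable in one move are: 13.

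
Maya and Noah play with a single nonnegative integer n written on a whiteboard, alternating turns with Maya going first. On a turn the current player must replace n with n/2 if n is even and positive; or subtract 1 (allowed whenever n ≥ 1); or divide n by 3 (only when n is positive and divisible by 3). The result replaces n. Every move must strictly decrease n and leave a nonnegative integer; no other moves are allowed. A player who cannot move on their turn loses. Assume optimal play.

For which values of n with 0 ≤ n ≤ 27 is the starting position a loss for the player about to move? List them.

0, 2, 5, 7, 9, 11, 13, 16, 19, 23, 25

Use the standard recursion: the mover loses at a terminal position; elsewhere, the mover wins exactly when some move hands the opponent an L position.
n=0: no move → L
n=1: →0(L), so W
n=2: →1(W) only, which is W, so L
n=3: →2(L), so W
n=4: →2(L), so W
n=5: →4(W) only, which is W, so L
n=6: →2(L), so W
n=7: →6(W) only, which is W, so L
n=8: →7(L), so W
n=9: →3(W), 8(W) — all W, so L
n=10: →5(L), so W
n=11: →10(W) only, which is W, so L
n=12: →11(L), so W
n=13: →12(W) only, which is W, so L
n=14: →7(L), so W
n=15: →5(L), so W
n=16: →8(W), 15(W) — all W, so L
n=17: →16(L), so W
n=18: →9(L), so W
n=19: →18(W) only, which is W, so L
n=20: →19(L), so W
n=21: →7(L), so W
n=22: →11(L), so W
n=23: →22(W) only, which is W, so L
n=24: →23(L), so W
n=25: →24(W) only, which is W, so L
n=26: →13(L), so W
n=27: →9(L), so W
Reading off the rows marked L gives the requested list; there are 11 such values of n.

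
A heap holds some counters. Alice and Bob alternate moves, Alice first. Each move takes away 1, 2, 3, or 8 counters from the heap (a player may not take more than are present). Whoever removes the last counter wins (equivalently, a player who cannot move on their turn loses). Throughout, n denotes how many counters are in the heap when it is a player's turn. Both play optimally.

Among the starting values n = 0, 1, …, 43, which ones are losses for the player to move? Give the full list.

Use the standard recursion: the mover loses at a terminal position; elsewhere, the mover wins exactly when some move hands the opponent an L position.
n=0: no move → L
n=1: W (go to 0, an L position)
n=2: W (go to 0, an L position)
n=3: W (go to 0, an L position)
n=4: L (options 3(W), 2(W), 1(W) are all W)
n=5: W (go to 4, an L position)
n=6: W (go to 4, an L position)
n=7: W (go to 4, an L position)
n=8: W (go to 0, an L position)
n=9: L (options 8(W), 7(W), 6(W), 1(W) are all W)
n=10: W (go to 9, an L position)
n=11: W (go to 9, an L position)
n=12: W (go to 9, an L position)
n=13: L (options 12(W), 11(W), 10(W), 5(W) are all W)
n=14: W (go to 13, an L position)
n=15: W (go to 13, an L position)
n=16: W (go to 13, an L position)
n=17: W (go to 9, an L position)
n=18: L (options 17(W), 16(W), 15(W), 10(W) are all W)
n=19: W (go to 18, an L position)
n=20: W (go to 18, an L position)
n=21: W (go to 18, an L position)
n=22: L (options 21(W), 20(W), 19(W), 14(W) are all W)
n=23: W (go to 22, an L position)
n=24: W (go to 22, an L position)
n=25: W (go to 22, an L position)
n=26: W (go to 18, an L position)
n=27: L (options 26(W), 25(W), 24(W), 19(W) are all W)
n=28: W (go to 27, an L position)
n=29: W (go to 27, an L position)
n=30: W (go to 27, an L position)
n=31: L (options 30(W), 29(W), 28(W), 23(W) are all W)
n=32: W (go to 31, an L position)
n=33: W (go to 31, an L position)
n=34: W (go to 31, an L position)
n=35: W (go to 27, an L position)
n=36: L (options 35(W), 34(W), 33(W), 28(W) are all W)
n=37: W (go to 36, an L position)
n=38: W (go to 36, an L position)
n=39: W (go to 36, an L position)
n=40: L (options 39(W), 38(W), 37(W), 32(W) are all W)
n=41: W (go to 40, an L position)
n=42: W (go to 40, an L position)
n=43: W (go to 40, an L position)
Reading off the rows marked L gives the requested list; there are 10 such values of n.

0, 4, 9, 13, 18, 22, 27, 31, 36, 40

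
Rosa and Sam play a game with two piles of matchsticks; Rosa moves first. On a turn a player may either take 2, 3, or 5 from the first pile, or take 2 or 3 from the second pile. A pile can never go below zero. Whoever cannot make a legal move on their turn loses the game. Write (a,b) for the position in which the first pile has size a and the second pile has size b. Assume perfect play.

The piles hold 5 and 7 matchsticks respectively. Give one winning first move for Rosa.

Move to (3,7).

Use the standard recursion: the mover loses at a terminal position; elsewhere, the mover wins exactly when some move hands the opponent an L position.
No move ever increases a pile, so every position that can arise here has a ≤ 5 and b ≤ 7; it is enough to label the cells with 0 ≤ a ≤ 5 and 0 ≤ b ≤ 7.
Every move lowers a or b (never raises either), so fill the grid row by row in increasing a, and left to right within a row: each cell's successors are then already labelled.
      b=0  b=1  b=2  b=3  b=4  b=5  b=6  b=7
a=0:    L    L    W    W    W    L    L    W
a=1:    L    L    W    W    W    L    L    W
a=2:    W    W    L    L    W    W    W    L
a=3:    W    W    L    L    W    W    W    L
a=4:    W    W    W    W    L    W    W    W
a=5:    W    W    W    W    L    W    W    W
Cells with no legal move (terminal, hence L): (0,0), (0,1), (1,0), (1,1).
The remaining L cells, each justified by listing all of its moves:
(0,5): →(0,3)(W), (0,2)(W) — all W, so L
(0,6): →(0,4)(W), (0,3)(W) — all W, so L
(1,5): →(1,3)(W), (1,2)(W) — all W, so L
(1,6): →(1,4)(W), (1,3)(W) — all W, so L
(2,2): →(0,2)(W), (2,0)(W) — all W, so L
(2,3): →(0,3)(W), (2,1)(W), (2,0)(W) — all W, so L
(2,7): →(0,7)(W), (2,5)(W), (2,4)(W) — all W, so L
(3,2): →(1,2)(W), (0,2)(W), (3,0)(W) — all W, so L
(3,3): →(1,3)(W), (0,3)(W), (3,1)(W), (3,0)(W) — all W, so L
(3,7): →(1,7)(W), (0,7)(W), (3,5)(W), (3,4)(W) — all W, so L
(4,4): →(2,4)(W), (1,4)(W), (4,2)(W), (4,1)(W) — all W, so L
(5,4): →(3,4)(W), (2,4)(W), (0,4)(W), (5,2)(W), (5,1)(W) — all W, so L
Every other cell has at least one move into one of the L cells above, so it is W.
From (5,7), the L positions reachable in one move are: (3,7), (2,7), (5,4). Any move reaching one of these is winning.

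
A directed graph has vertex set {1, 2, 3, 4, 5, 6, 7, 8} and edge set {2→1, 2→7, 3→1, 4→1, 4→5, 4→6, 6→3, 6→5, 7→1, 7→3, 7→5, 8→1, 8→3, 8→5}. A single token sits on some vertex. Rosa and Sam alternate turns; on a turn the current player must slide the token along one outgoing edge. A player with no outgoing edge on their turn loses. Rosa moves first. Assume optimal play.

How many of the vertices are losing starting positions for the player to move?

2

Work bottom-up. With no move the player to move loses. Otherwise the position is W if at least one move leads to an L position for the opponent, and L if every move leads to a W.
Every edge goes from a vertex to one that appears earlier in the order 5, 1, 3, 7, 6, 4, 2, 8, so processing vertices in that order labels each vertex after all of its successors.
5: no outgoing edge → L
1: no outgoing edge → L
3: can move to 1, which is L ⇒ W
7: can move to 1, which is L ⇒ W
6: can move to 5, which is L ⇒ W
4: can move to 1, which is L ⇒ W
2: can move to 1, which is L ⇒ W
8: can move to 1, which is L ⇒ W
The L vertices are 1, 5; that is 2 in all.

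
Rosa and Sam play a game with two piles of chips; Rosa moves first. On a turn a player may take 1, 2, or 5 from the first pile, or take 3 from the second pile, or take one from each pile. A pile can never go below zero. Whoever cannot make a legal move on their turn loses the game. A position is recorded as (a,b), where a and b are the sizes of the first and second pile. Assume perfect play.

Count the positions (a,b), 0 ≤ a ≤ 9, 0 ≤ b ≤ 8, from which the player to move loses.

Classify positions by backward induction: terminal positions (no move available) are L. From any other position, the mover wins iff some move reaches an L.
Every move lowers a or b (never raises either), so fill the grid row by row in increasing a, and left to right within a row: each cell's successors are then already labelled.
      b=0  b=1  b=2  b=3  b=4  b=5  b=6  b=7  b=8
a=0:    L    L    L    W    W    W    L    L    L
a=1:    W    W    W    W    L    L    W    W    W
a=2:    W    W    W    L    W    W    W    W    W
a=3:    L    L    L    W    W    W    L    L    L
a=4:    W    W    W    W    L    L    W    W    W
a=5:    W    W    W    L    W    W    W    W    W
a=6:    L    L    L    W    W    W    L    L    L
a=7:    W    W    W    W    L    L    W    W    W
a=8:    W    W    W    L    W    W    W    W    W
a=9:    L    L    L    W    W    W    L    L    L
Cells with no legal move (terminal, hence L): (0,0), (0,1), (0,2).
The remaining L cells, each justified by listing all of its moves:
(0,6): the only move is to (0,3)(W), a W ⇒ L
(0,7): the only move is to (0,4)(W), a W ⇒ L
(0,8): the only move is to (0,5)(W), a W ⇒ L
(1,4): moves to (0,4)(W), (1,1)(W), (0,3)(W); every one is W ⇒ L
(1,5): moves to (0,5)(W), (1,2)(W), (0,4)(W); every one is W ⇒ L
(2,3): moves to (1,3)(W), (0,3)(W), (2,0)(W), (1,2)(W); every one is W ⇒ L
(3,0): moves to (2,0)(W), (1,0)(W); every one is W ⇒ L
(3,1): moves to (2,1)(W), (1,1)(W), (2,0)(W); every one is W ⇒ L
(3,2): moves to (2,2)(W), (1,2)(W), (2,1)(W); every one is W ⇒ L
(3,6): moves to (2,6)(W), (1,6)(W), (3,3)(W), (2,5)(W); every one is W ⇒ L
(3,7): moves to (2,7)(W), (1,7)(W), (3,4)(W), (2,6)(W); every one is W ⇒ L
(3,8): moves to (2,8)(W), (1,8)(W), (3,5)(W), (2,7)(W); every one is W ⇒ L
(4,4): moves to (3,4)(W), (2,4)(W), (4,1)(W), (3,3)(W); every one is W ⇒ L
(4,5): moves to (3,5)(W), (2,5)(W), (4,2)(W), (3,4)(W); every one is W ⇒ L
(5,3): moves to (4,3)(W), (3,3)(W), (0,3)(W), (5,0)(W), (4,2)(W); every one is W ⇒ L
(6,0): moves to (5,0)(W), (4,0)(W), (1,0)(W); every one is W ⇒ L
(6,1): moves to (5,1)(W), (4,1)(W), (1,1)(W), (5,0)(W); every one is W ⇒ L
(6,2): moves to (5,2)(W), (4,2)(W), (1,2)(W), (5,1)(W); every one is W ⇒ L
(6,6): moves to (5,6)(W), (4,6)(W), (1,6)(W), (6,3)(W), (5,5)(W); every one is W ⇒ L
(6,7): moves to (5,7)(W), (4,7)(W), (1,7)(W), (6,4)(W), (5,6)(W); every one is W ⇒ L
(6,8): moves to (5,8)(W), (4,8)(W), (1,8)(W), (6,5)(W), (5,7)(W); every one is W ⇒ L
(7,4): moves to (6,4)(W), (5,4)(W), (2,4)(W), (7,1)(W), (6,3)(W); every one is W ⇒ L
(7,5): moves to (6,5)(W), (5,5)(W), (2,5)(W), (7,2)(W), (6,4)(W); every one is W ⇒ L
(8,3): moves to (7,3)(W), (6,3)(W), (3,3)(W), (8,0)(W), (7,2)(W); every one is W ⇒ L
(9,0): moves to (8,0)(W), (7,0)(W), (4,0)(W); every one is W ⇒ L
(9,1): moves to (8,1)(W), (7,1)(W), (4,1)(W), (8,0)(W); every one is W ⇒ L
(9,2): moves to (8,2)(W), (7,2)(W), (4,2)(W), (8,1)(W); every one is W ⇒ L
(9,6): moves to (8,6)(W), (7,6)(W), (4,6)(W), (9,3)(W), (8,5)(W); every one is W ⇒ L
(9,7): moves to (8,7)(W), (7,7)(W), (4,7)(W), (9,4)(W), (8,6)(W); every one is W ⇒ L
(9,8): moves to (8,8)(W), (7,8)(W), (4,8)(W), (9,5)(W), (8,7)(W); every one is W ⇒ L
Every other cell has at least one move into one of the L cells above, so it is W.
L cells per row: a=0: 6, a=1: 2, a=2: 1, a=3: 6, a=4: 2, a=5: 1, a=6: 6, a=7: 2, a=8: 1, a=9: 6; total 33.

33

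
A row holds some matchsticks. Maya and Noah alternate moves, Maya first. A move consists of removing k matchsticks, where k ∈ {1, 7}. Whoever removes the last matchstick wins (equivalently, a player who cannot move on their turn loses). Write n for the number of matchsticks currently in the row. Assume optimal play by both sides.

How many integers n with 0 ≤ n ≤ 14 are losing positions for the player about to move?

8

Work bottom-up. With no move the player to move loses. Otherwise the position is W if at least one move leads to an L position for the opponent, and L if every move leads to a W.
n=0: no move → L
n=1: →0(L), so W
n=2: →1(W) only, which is W, so L
n=3: →2(L), so W
n=4: →3(W) only, which is W, so L
n=5: →4(L), so W
n=6: →5(W) only, which is W, so L
n=7: →6(L), so W
n=8: →7(W), 1(W) — all W, so L
n=9: →8(L), so W
n=10: →9(W), 3(W) — all W, so L
n=11: →10(L), so W
n=12: →11(W), 5(W) — all W, so L
n=13: →12(L), so W
n=14: →13(W), 7(W) — all W, so L
L entries with 0 ≤ n ≤ 14: n = 0, 2, 4, 6, 8, 10, 12, 14; that makes 8.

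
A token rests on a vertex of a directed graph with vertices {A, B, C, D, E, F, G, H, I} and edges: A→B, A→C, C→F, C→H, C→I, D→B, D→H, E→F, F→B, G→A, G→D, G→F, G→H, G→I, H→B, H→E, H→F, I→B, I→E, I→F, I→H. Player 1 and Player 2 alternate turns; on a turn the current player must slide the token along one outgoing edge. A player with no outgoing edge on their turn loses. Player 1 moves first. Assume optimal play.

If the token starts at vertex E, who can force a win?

Player 2 wins.

Use the standard recursion: the mover loses at a terminal position; elsewhere, the mover wins exactly when some move hands the opponent an L position.
Every edge goes from a vertex to one that appears earlier in the order B, F, E, H, D, I, C, A, G, so processing vertices in that order labels each vertex after all of its successors.
B: no outgoing edge → L
F: can move to B, which is L ⇒ W
E: the only move is to F(W), a W ⇒ L
H: can move to E, which is L ⇒ W
D: can move to B, which is L ⇒ W
I: can move to E, which is L ⇒ W
C: moves to I(W), H(W), F(W); every one is W ⇒ L
A: can move to C, which is L ⇒ W
G: moves to A(W), I(W), D(W), H(W), F(W); every one is W ⇒ L
The starting position E is L: whatever Player 1 does, the opponent receives a W position.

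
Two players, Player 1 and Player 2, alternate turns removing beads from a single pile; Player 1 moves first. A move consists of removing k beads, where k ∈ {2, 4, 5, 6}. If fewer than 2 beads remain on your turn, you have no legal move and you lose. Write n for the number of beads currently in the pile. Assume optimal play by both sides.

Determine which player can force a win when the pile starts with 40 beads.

Player 2 wins.

Use the standard recursion: the mover loses at a terminal position; elsewhere, the mover wins exactly when some move hands the opponent an L position.
n=0: no move → L
n=1: no move → L
n=2: can move to 0, which is L ⇒ W
n=3: can move to 1, which is L ⇒ W
n=4: can move to 0, which is L ⇒ W
n=5: can move to 1, which is L ⇒ W
n=6: can move to 1, which is L ⇒ W
n=7: can move to 1, which is L ⇒ W
n=8: moves to 6(W), 4(W), 3(W), 2(W); every one is W ⇒ L
n=9: moves to 7(W), 5(W), 4(W), 3(W); every one is W ⇒ L
n=10: can move to 8, which is L ⇒ W
n=11: can move to 9, which is L ⇒ W
n=12: can move to 8, which is L ⇒ W
n=13: can move to 9, which is L ⇒ W
n=14: can move to 9, which is L ⇒ W
n=15: can move to 9, which is L ⇒ W
n=16: moves to 14(W), 12(W), 11(W), 10(W); every one is W ⇒ L
n=17: moves to 15(W), 13(W), 12(W), 11(W); every one is W ⇒ L
n=18: can move to 16, which is L ⇒ W
n=19: can move to 17, which is L ⇒ W
n=20: can move to 16, which is L ⇒ W
n=21: can move to 17, which is L ⇒ W
n=22: can move to 17, which is L ⇒ W
n=23: can move to 17, which is L ⇒ W
n=24: moves to 22(W), 20(W), 19(W), 18(W); every one is W ⇒ L
n=25: moves to 23(W), 21(W), 20(W), 19(W); every one is W ⇒ L
n=26: can move to 24, which is L ⇒ W
n=27: can move to 25, which is L ⇒ W
n=28: can move to 24, which is L ⇒ W
n=29: can move to 25, which is L ⇒ W
n=30: can move to 25, which is L ⇒ W
n=31: can move to 25, which is L ⇒ W
n=32: moves to 30(W), 28(W), 27(W), 26(W); every one is W ⇒ L
n=33: moves to 31(W), 29(W), 28(W), 27(W); every one is W ⇒ L
n=34: can move to 32, which is L ⇒ W
n=35: can move to 33, which is L ⇒ W
n=36: can move to 32, which is L ⇒ W
n=37: can move to 33, which is L ⇒ W
n=38: can move to 33, which is L ⇒ W
n=39: can move to 33, which is L ⇒ W
n=40: moves to 38(W), 36(W), 35(W), 34(W); every one is W ⇒ L
Every move from 40 reaches a W position, so the mover loses.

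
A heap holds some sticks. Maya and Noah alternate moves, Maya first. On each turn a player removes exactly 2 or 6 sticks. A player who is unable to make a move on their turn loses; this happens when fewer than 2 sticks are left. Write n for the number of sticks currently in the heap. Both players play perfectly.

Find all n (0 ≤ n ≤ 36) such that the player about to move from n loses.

Label each position W (a win for the player to move) or L (a loss). A position with no legal move is L; any other position is W exactly when some move reaches an L, and L when every move reaches a W.
n=0: no move → L
n=1: no move → L
n=2: →0(L), so W
n=3: →1(L), so W
n=4: →2(W) only, which is W, so L
n=5: →3(W) only, which is W, so L
n=6: →4(L), so W
n=7: →5(L), so W
n=8: →6(W), 2(W) — all W, so L
n=9: →7(W), 3(W) — all W, so L
n=10: →8(L), so W
n=11: →9(L), so W
n=12: →10(W), 6(W) — all W, so L
n=13: →11(W), 7(W) — all W, so L
n=14: →12(L), so W
n=15: →13(L), so W
n=16: →14(W), 10(W) — all W, so L
n=17: →15(W), 11(W) — all W, so L
n=18: →16(L), so W
n=19: →17(L), so W
n=20: →18(W), 14(W) — all W, so L
n=21: →19(W), 15(W) — all W, so L
n=22: →20(L), so W
n=23: →21(L), so W
n=24: →22(W), 18(W) — all W, so L
n=25: →23(W), 19(W) — all W, so L
n=26: →24(L), so W
n=27: →25(L), so W
n=28: →26(W), 22(W) — all W, so L
n=29: →27(W), 23(W) — all W, so L
n=30: →28(L), so W
n=31: →29(L), so W
n=32: →30(W), 26(W) — all W, so L
n=33: →31(W), 27(W) — all W, so L
n=34: →32(L), so W
n=35: →33(L), so W
n=36: →34(W), 30(W) — all W, so L
The losing starting values of n are exactly the entries labelled L in this table (19 of them).

0, 1, 4, 5, 8, 9, 12, 13, 16, 17, 20, 21, 24, 25, 28, 29, 32, 33, 36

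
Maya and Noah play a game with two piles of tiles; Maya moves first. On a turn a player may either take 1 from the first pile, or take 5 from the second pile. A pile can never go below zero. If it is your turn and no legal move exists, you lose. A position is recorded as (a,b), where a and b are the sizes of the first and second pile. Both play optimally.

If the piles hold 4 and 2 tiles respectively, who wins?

Noah wins.

Build the W/L table. Terminal = L. A non-terminal position is W if it has a move to some L; otherwise it is L.
No move ever increases a pile, so every position that can arise here has a ≤ 4 and b ≤ 2; it is enough to label the cells with 0 ≤ a ≤ 4 and 0 ≤ b ≤ 2.
Every move lowers a or b (never raises either), so fill the grid row by row in increasing a, and left to right within a row: each cell's successors are then already labelled.
      b=0  b=1  b=2
a=0:    L    L    L
a=1:    W    W    W
a=2:    L    L    L
a=3:    W    W    W
a=4:    L    L    L
Cells with no legal move (terminal, hence L): (0,0), (0,1), (0,2).
The remaining L cells, each justified by listing all of its moves:
(2,0): only reaches (1,0)(W), which is W → L
(2,1): only reaches (1,1)(W), which is W → L
(2,2): only reaches (1,2)(W), which is W → L
(4,0): only reaches (3,0)(W), which is W → L
(4,1): only reaches (3,1)(W), which is W → L
(4,2): only reaches (3,2)(W), which is W → L
Every other cell has at least one move into one of the L cells above, so it is W.
The starting position (4,2) is L: whatever Maya does, the opponent receives a W position.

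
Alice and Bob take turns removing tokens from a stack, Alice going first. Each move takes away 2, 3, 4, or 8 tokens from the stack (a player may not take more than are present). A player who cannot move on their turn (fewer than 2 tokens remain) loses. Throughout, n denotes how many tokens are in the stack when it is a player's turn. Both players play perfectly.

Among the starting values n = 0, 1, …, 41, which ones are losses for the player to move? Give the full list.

0, 1, 6, 7, 12, 13, 18, 19, 24, 25, 30, 31, 36, 37

Use the standard recursion: the mover loses at a terminal position; elsewhere, the mover wins exactly when some move hands the opponent an L position.
n=0: no move → L
n=1: no move → L
n=2: reaches L-position 0 → W
n=3: reaches L-position 1 → W
n=4: reaches L-position 1 → W
n=5: reaches L-position 1 → W
n=6: only reaches 4(W), 3(W), 2(W), all W → L
n=7: only reaches 5(W), 4(W), 3(W), all W → L
n=8: reaches L-position 6 → W
n=9: reaches L-position 7 → W
n=10: reaches L-position 7 → W
n=11: reaches L-position 7 → W
n=12: only reaches 10(W), 9(W), 8(W), 4(W), all W → L
n=13: only reaches 11(W), 10(W), 9(W), 5(W), all W → L
n=14: reaches L-position 12 → W
n=15: reaches L-position 13 → W
n=16: reaches L-position 13 → W
n=17: reaches L-position 13 → W
n=18: only reaches 16(W), 15(W), 14(W), 10(W), all W → L
n=19: only reaches 17(W), 16(W), 15(W), 11(W), all W → L
n=20: reaches L-position 18 → W
n=21: reaches L-position 19 → W
n=22: reaches L-position 19 → W
n=23: reaches L-position 19 → W
n=24: only reaches 22(W), 21(W), 20(W), 16(W), all W → L
n=25: only reaches 23(W), 22(W), 21(W), 17(W), all W → L
n=26: reaches L-position 24 → W
n=27: reaches L-position 25 → W
n=28: reaches L-position 25 → W
n=29: reaches L-position 25 → W
n=30: only reaches 28(W), 27(W), 26(W), 22(W), all W → L
n=31: only reaches 29(W), 28(W), 27(W), 23(W), all W → L
n=32: reaches L-position 30 → W
n=33: reaches L-position 31 → W
n=34: reaches L-position 31 → W
n=35: reaches L-position 31 → W
n=36: only reaches 34(W), 33(W), 32(W), 28(W), all W → L
n=37: only reaches 35(W), 34(W), 33(W), 29(W), all W → L
n=38: reaches L-position 36 → W
n=39: reaches L-position 37 → W
n=40: reaches L-position 37 → W
n=41: reaches L-position 37 → W
Reading off the rows marked L gives the requested list; there are 14 such values of n.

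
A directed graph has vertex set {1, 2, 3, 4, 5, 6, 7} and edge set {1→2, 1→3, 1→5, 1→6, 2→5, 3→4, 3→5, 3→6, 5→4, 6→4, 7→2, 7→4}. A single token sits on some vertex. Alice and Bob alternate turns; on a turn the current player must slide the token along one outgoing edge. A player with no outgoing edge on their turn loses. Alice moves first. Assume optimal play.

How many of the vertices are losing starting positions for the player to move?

2

Compute win/loss labels from the base case upward. A position with no move is L. Any other position is W if it can reach an L in one move, else L.
Every edge goes from a vertex to one that appears earlier in the order 4, 5, 6, 3, 2, 1, 7, so processing vertices in that order labels each vertex after all of its successors.
4: no outgoing edge → L
5: →4(L), so W
6: →4(L), so W
3: →4(L), so W
2: →5(W) only, which is W, so L
1: →2(L), so W
7: →2(L), so W
The L vertices are 2, 4; that is 2 in all.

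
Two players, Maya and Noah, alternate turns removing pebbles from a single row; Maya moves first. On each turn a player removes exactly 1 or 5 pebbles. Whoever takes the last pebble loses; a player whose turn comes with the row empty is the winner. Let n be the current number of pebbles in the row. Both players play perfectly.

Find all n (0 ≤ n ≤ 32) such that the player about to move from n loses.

1, 3, 5, 7, 9, 11, 13, 15, 17, 19, 21, 23, 25, 27, 29, 31

Classify positions by backward induction: terminal positions (no move available) are W. From any other position, the mover wins iff some move reaches an L.
n=0: no move; the opponent has just taken the last pebble and therefore loses → W
n=1: L (sole option 0(W) is W)
n=2: W (go to 1, an L position)
n=3: L (sole option 2(W) is W)
n=4: W (go to 3, an L position)
n=5: L (options 4(W), 0(W) are all W)
n=6: W (go to 5, an L position)
n=7: L (options 6(W), 2(W) are all W)
n=8: W (go to 7, an L position)
n=9: L (options 8(W), 4(W) are all W)
n=10: W (go to 9, an L position)
n=11: L (options 10(W), 6(W) are all W)
n=12: W (go to 11, an L position)
n=13: L (options 12(W), 8(W) are all W)
n=14: W (go to 13, an L position)
n=15: L (options 14(W), 10(W) are all W)
n=16: W (go to 15, an L position)
n=17: L (options 16(W), 12(W) are all W)
n=18: W (go to 17, an L position)
n=19: L (options 18(W), 14(W) are all W)
n=20: W (go to 19, an L position)
n=21: L (options 20(W), 16(W) are all W)
n=22: W (go to 21, an L position)
n=23: L (options 22(W), 18(W) are all W)
n=24: W (go to 23, an L position)
n=25: L (options 24(W), 20(W) are all W)
n=26: W (go to 25, an L position)
n=27: L (options 26(W), 22(W) are all W)
n=28: W (go to 27, an L position)
n=29: L (options 28(W), 24(W) are all W)
n=30: W (go to 29, an L position)
n=31: L (options 30(W), 26(W) are all W)
n=32: W (go to 31, an L position)
The losing starting values of n are exactly the entries labelled L in this table (16 of them).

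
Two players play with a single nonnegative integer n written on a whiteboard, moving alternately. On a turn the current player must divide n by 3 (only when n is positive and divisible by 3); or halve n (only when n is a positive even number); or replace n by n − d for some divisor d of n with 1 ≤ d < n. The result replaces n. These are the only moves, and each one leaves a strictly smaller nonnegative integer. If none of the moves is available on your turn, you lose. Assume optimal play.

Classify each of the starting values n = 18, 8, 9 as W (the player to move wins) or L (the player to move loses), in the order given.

Positions with no move are L. A position that does have a move is losing for the player to move precisely when every available move leads to a winning position for the opponent. Fill in the labels:
n=0: no move → L
n=1: no move → L
n=2: W (go to 1, an L position)
n=3: W (go to 1, an L position)
n=4: L (options 2(W), 3(W) are all W)
n=5: W (go to 4, an L position)
n=6: W (go to 4, an L position)
n=7: L (sole option 6(W) is W)
n=8: W (go to 4, an L position)
n=9: L (options 3(W), 6(W), 8(W) are all W)
n=10: W (go to 9, an L position)
n=11: L (sole option 10(W) is W)
n=12: W (go to 4, an L position)
n=13: L (sole option 12(W) is W)
n=14: W (go to 7, an L position)
n=15: L (options 5(W), 10(W), 12(W), 14(W) are all W)
n=16: W (go to 15, an L position)
n=17: L (sole option 16(W) is W)
n=18: W (go to 9, an L position)

18: W, 8: W, 9: L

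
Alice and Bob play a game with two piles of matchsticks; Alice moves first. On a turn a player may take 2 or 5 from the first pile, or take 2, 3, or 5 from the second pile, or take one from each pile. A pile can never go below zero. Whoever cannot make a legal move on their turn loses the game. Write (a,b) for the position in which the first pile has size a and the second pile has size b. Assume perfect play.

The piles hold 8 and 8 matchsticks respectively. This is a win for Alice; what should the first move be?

Classify positions by backward induction: terminal positions (no move available) are L. From any other position, the mover wins iff some move reaches an L.
No move ever increases a pile, so every position that can arise here has a ≤ 8 and b ≤ 8; it is enough to label the cells with 0 ≤ a ≤ 8 and 0 ≤ b ≤ 8.
Every move lowers a or b (never raises either), so fill the grid row by row in increasing a, and left to right within a row: each cell's successors are then already labelled.
      b=0  b=1  b=2  b=3  b=4  b=5  b=6  b=7  b=8
a=0:    L    L    W    W    W    W    W    L    L
a=1:    L    W    W    W    L    W    W    W    W
a=2:    W    W    L    L    W    W    W    W    W
a=3:    W    L    L    W    W    W    W    W    L
a=4:    L    L    W    W    W    W    W    L    L
a=5:    W    W    W    L    L    W    W    W    W
a=6:    W    W    L    L    W    W    W    W    W
a=7:    L    L    W    W    W    W    W    L    L
a=8:    L    W    W    W    L    W    W    W    W
Cells with no legal move (terminal, hence L): (0,0), (0,1), (1,0).
The remaining L cells, each justified by listing all of its moves:
(0,7): only reaches (0,5)(W), (0,4)(W), (0,2)(W), all W → L
(0,8): only reaches (0,6)(W), (0,5)(W), (0,3)(W), all W → L
(1,4): only reaches (1,2)(W), (1,1)(W), (0,3)(W), all W → L
(2,2): only reaches (0,2)(W), (2,0)(W), (1,1)(W), all W → L
(2,3): only reaches (0,3)(W), (2,1)(W), (2,0)(W), (1,2)(W), all W → L
(3,1): only reaches (1,1)(W), (2,0)(W), all W → L
(3,2): only reaches (1,2)(W), (3,0)(W), (2,1)(W), all W → L
(3,8): only reaches (1,8)(W), (3,6)(W), (3,5)(W), (3,3)(W), (2,7)(W), all W → L
(4,0): only reaches (2,0)(W), which is W → L
(4,1): only reaches (2,1)(W), (3,0)(W), all W → L
(4,7): only reaches (2,7)(W), (4,5)(W), (4,4)(W), (4,2)(W), (3,6)(W), all W → L
(4,8): only reaches (2,8)(W), (4,6)(W), (4,5)(W), (4,3)(W), (3,7)(W), all W → L
(5,3): only reaches (3,3)(W), (0,3)(W), (5,1)(W), (5,0)(W), (4,2)(W), all W → L
(5,4): only reaches (3,4)(W), (0,4)(W), (5,2)(W), (5,1)(W), (4,3)(W), all W → L
(6,2): only reaches (4,2)(W), (1,2)(W), (6,0)(W), (5,1)(W), all W → L
(6,3): only reaches (4,3)(W), (1,3)(W), (6,1)(W), (6,0)(W), (5,2)(W), all W → L
(7,0): only reaches (5,0)(W), (2,0)(W), all W → L
(7,1): only reaches (5,1)(W), (2,1)(W), (6,0)(W), all W → L
(7,7): only reaches (5,7)(W), (2,7)(W), (7,5)(W), (7,4)(W), (7,2)(W), (6,6)(W), all W → L
(7,8): only reaches (5,8)(W), (2,8)(W), (7,6)(W), (7,5)(W), (7,3)(W), (6,7)(W), all W → L
(8,0): only reaches (6,0)(W), (3,0)(W), all W → L
(8,4): only reaches (6,4)(W), (3,4)(W), (8,2)(W), (8,1)(W), (7,3)(W), all W → L
Every other cell has at least one move into one of the L cells above, so it is W.
From (8,8), the L positions reachable in one move are: (3,8), (7,7). Any move reaching one of these is winning.

Move to (3,8).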